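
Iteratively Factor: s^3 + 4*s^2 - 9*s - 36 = (s - 3)*(s^2 + 7*s + 12) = (s - 3)*(s + 3)*(s + 4)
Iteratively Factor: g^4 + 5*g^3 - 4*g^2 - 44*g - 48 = (g - 3)*(g^3 + 8*g^2 + 20*g + 16) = (g - 3)*(g + 2)*(g^2 + 6*g + 8) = (g - 3)*(g + 2)^2*(g + 4)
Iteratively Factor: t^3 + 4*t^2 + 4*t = (t)*(t^2 + 4*t + 4) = t*(t + 2)*(t + 2)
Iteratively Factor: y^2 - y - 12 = (y - 4)*(y + 3)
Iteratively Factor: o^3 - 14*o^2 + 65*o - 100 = (o - 4)*(o^2 - 10*o + 25) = (o - 5)*(o - 4)*(o - 5)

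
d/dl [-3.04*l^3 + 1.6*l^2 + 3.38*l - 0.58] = -9.12*l^2 + 3.2*l + 3.38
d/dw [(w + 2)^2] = 2*w + 4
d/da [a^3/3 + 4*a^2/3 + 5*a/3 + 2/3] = a^2 + 8*a/3 + 5/3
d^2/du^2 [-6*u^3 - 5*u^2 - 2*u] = -36*u - 10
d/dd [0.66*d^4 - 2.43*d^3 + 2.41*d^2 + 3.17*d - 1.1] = 2.64*d^3 - 7.29*d^2 + 4.82*d + 3.17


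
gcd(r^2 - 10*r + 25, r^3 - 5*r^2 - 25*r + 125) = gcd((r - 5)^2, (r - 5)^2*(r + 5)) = r^2 - 10*r + 25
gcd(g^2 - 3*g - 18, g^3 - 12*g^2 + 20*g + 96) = g - 6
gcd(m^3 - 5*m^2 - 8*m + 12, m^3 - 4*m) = m + 2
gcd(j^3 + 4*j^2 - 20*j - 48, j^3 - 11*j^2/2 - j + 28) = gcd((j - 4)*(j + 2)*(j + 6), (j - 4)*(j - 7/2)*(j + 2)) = j^2 - 2*j - 8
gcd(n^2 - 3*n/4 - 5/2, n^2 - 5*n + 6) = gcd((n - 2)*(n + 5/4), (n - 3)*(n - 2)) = n - 2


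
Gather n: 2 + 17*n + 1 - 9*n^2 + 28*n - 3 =-9*n^2 + 45*n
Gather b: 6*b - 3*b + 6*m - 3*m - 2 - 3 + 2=3*b + 3*m - 3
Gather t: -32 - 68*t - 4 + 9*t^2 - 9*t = 9*t^2 - 77*t - 36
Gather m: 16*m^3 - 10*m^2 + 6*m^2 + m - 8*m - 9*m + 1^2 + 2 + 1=16*m^3 - 4*m^2 - 16*m + 4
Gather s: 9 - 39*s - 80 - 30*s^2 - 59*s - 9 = -30*s^2 - 98*s - 80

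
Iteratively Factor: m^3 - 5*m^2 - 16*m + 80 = (m + 4)*(m^2 - 9*m + 20) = (m - 4)*(m + 4)*(m - 5)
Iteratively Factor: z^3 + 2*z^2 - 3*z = (z)*(z^2 + 2*z - 3) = z*(z - 1)*(z + 3)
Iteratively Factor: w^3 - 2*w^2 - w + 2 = (w - 1)*(w^2 - w - 2) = (w - 1)*(w + 1)*(w - 2)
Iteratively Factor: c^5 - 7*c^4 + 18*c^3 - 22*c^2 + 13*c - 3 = (c - 3)*(c^4 - 4*c^3 + 6*c^2 - 4*c + 1) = (c - 3)*(c - 1)*(c^3 - 3*c^2 + 3*c - 1) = (c - 3)*(c - 1)^2*(c^2 - 2*c + 1) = (c - 3)*(c - 1)^3*(c - 1)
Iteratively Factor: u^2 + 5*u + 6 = (u + 3)*(u + 2)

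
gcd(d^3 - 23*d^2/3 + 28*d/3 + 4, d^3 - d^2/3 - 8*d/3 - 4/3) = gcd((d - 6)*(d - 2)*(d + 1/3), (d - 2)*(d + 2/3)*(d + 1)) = d - 2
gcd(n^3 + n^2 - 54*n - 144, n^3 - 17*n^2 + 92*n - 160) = n - 8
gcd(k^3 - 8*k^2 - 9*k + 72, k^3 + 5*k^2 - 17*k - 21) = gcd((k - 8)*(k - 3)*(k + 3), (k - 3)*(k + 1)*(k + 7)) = k - 3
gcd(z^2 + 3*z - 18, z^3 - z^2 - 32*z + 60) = z + 6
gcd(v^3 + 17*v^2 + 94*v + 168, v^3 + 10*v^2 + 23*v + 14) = v + 7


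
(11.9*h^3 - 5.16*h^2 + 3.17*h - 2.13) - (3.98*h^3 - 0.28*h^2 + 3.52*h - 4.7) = 7.92*h^3 - 4.88*h^2 - 0.35*h + 2.57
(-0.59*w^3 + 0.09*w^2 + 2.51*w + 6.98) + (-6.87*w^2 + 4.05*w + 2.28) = -0.59*w^3 - 6.78*w^2 + 6.56*w + 9.26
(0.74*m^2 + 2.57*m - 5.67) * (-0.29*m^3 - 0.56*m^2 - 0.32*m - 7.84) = -0.2146*m^5 - 1.1597*m^4 - 0.0317000000000003*m^3 - 3.4488*m^2 - 18.3344*m + 44.4528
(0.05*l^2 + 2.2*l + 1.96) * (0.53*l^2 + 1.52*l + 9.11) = 0.0265*l^4 + 1.242*l^3 + 4.8383*l^2 + 23.0212*l + 17.8556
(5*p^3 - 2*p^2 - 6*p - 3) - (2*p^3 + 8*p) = 3*p^3 - 2*p^2 - 14*p - 3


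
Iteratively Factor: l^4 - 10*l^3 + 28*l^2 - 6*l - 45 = (l - 3)*(l^3 - 7*l^2 + 7*l + 15) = (l - 3)*(l + 1)*(l^2 - 8*l + 15) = (l - 5)*(l - 3)*(l + 1)*(l - 3)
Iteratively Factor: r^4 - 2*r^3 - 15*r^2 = (r - 5)*(r^3 + 3*r^2) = r*(r - 5)*(r^2 + 3*r) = r^2*(r - 5)*(r + 3)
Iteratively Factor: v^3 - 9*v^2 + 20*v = (v - 5)*(v^2 - 4*v) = (v - 5)*(v - 4)*(v)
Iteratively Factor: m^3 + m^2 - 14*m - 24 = (m - 4)*(m^2 + 5*m + 6) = (m - 4)*(m + 3)*(m + 2)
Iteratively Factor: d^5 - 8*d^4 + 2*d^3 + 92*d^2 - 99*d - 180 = (d - 5)*(d^4 - 3*d^3 - 13*d^2 + 27*d + 36) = (d - 5)*(d + 1)*(d^3 - 4*d^2 - 9*d + 36) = (d - 5)*(d - 4)*(d + 1)*(d^2 - 9) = (d - 5)*(d - 4)*(d + 1)*(d + 3)*(d - 3)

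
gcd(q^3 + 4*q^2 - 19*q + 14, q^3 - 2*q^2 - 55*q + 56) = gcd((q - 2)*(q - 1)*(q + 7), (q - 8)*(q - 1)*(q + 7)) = q^2 + 6*q - 7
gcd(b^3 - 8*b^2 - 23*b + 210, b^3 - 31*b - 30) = b^2 - b - 30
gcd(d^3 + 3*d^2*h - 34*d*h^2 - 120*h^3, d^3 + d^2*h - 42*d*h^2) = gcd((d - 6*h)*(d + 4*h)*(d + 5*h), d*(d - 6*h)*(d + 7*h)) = d - 6*h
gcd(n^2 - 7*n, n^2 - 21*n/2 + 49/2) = n - 7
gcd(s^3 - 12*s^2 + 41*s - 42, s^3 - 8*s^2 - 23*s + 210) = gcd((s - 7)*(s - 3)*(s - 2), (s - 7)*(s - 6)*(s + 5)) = s - 7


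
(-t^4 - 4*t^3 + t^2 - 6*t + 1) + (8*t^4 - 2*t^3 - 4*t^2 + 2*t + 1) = 7*t^4 - 6*t^3 - 3*t^2 - 4*t + 2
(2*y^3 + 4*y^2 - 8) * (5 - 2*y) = -4*y^4 + 2*y^3 + 20*y^2 + 16*y - 40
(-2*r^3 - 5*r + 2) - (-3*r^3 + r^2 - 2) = r^3 - r^2 - 5*r + 4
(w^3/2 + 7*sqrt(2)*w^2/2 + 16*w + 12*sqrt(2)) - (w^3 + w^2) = -w^3/2 - w^2 + 7*sqrt(2)*w^2/2 + 16*w + 12*sqrt(2)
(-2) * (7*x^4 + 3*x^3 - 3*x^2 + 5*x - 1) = -14*x^4 - 6*x^3 + 6*x^2 - 10*x + 2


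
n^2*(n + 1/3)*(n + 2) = n^4 + 7*n^3/3 + 2*n^2/3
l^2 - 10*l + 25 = (l - 5)^2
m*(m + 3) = m^2 + 3*m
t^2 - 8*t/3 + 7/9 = (t - 7/3)*(t - 1/3)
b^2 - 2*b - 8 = (b - 4)*(b + 2)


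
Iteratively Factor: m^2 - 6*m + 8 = (m - 2)*(m - 4)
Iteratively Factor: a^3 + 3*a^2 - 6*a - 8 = (a + 4)*(a^2 - a - 2) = (a - 2)*(a + 4)*(a + 1)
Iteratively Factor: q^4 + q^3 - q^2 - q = (q + 1)*(q^3 - q) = (q - 1)*(q + 1)*(q^2 + q) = q*(q - 1)*(q + 1)*(q + 1)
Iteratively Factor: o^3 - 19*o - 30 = (o - 5)*(o^2 + 5*o + 6) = (o - 5)*(o + 2)*(o + 3)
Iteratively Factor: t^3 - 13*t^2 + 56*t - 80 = (t - 4)*(t^2 - 9*t + 20) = (t - 5)*(t - 4)*(t - 4)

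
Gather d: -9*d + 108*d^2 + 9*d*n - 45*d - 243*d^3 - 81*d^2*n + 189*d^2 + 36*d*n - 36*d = -243*d^3 + d^2*(297 - 81*n) + d*(45*n - 90)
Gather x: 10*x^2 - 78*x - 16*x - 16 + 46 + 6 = 10*x^2 - 94*x + 36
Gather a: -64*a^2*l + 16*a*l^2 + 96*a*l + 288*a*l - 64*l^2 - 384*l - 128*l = -64*a^2*l + a*(16*l^2 + 384*l) - 64*l^2 - 512*l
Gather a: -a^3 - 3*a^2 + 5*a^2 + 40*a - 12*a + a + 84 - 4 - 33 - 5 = -a^3 + 2*a^2 + 29*a + 42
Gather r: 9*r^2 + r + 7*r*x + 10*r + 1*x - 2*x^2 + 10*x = 9*r^2 + r*(7*x + 11) - 2*x^2 + 11*x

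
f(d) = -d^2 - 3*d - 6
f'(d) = -2*d - 3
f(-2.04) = -4.04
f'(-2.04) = 1.08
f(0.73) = -8.72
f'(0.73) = -4.46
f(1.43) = -12.33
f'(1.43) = -5.86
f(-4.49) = -12.69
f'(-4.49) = 5.98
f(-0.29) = -5.21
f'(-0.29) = -2.42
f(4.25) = -36.81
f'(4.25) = -11.50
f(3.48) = -28.55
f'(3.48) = -9.96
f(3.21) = -25.93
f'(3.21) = -9.42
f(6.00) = -60.00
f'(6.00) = -15.00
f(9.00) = -114.00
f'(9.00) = -21.00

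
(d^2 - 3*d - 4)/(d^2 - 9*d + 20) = (d + 1)/(d - 5)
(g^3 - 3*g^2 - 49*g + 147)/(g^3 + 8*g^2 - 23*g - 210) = (g^2 - 10*g + 21)/(g^2 + g - 30)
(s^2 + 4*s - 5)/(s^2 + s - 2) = (s + 5)/(s + 2)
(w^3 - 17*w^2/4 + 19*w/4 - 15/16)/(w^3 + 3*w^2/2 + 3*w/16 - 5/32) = 2*(4*w^2 - 16*w + 15)/(8*w^2 + 14*w + 5)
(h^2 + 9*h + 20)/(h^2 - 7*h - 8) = (h^2 + 9*h + 20)/(h^2 - 7*h - 8)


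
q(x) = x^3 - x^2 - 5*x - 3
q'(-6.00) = 115.00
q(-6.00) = -225.00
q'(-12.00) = 451.00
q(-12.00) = -1815.00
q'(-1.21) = 1.81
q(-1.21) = -0.19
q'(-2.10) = 12.43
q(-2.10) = -6.17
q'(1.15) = -3.33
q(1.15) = -8.55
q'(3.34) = 21.79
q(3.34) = 6.40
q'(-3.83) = 46.67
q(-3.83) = -54.70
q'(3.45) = 23.81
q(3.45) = 8.91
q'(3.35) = 21.97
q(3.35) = 6.62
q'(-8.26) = 216.20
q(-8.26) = -593.49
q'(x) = 3*x^2 - 2*x - 5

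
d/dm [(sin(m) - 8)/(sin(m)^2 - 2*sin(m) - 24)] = (16*sin(m) + cos(m)^2 - 41)*cos(m)/((sin(m) - 6)^2*(sin(m) + 4)^2)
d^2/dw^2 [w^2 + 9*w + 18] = 2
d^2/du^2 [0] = 0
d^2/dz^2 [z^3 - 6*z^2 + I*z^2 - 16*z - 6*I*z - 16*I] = 6*z - 12 + 2*I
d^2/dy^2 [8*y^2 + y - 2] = 16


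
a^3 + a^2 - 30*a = a*(a - 5)*(a + 6)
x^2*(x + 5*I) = x^3 + 5*I*x^2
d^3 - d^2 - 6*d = d*(d - 3)*(d + 2)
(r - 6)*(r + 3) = r^2 - 3*r - 18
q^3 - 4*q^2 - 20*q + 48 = (q - 6)*(q - 2)*(q + 4)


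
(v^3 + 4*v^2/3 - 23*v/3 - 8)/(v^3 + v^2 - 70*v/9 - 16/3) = 3*(v + 1)/(3*v + 2)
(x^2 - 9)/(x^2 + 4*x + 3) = (x - 3)/(x + 1)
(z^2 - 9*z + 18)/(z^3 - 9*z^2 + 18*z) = 1/z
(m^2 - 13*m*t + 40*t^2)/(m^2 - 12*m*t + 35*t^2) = (-m + 8*t)/(-m + 7*t)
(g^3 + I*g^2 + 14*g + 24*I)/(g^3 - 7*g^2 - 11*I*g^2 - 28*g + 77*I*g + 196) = (g^2 + 5*I*g - 6)/(g^2 - 7*g*(1 + I) + 49*I)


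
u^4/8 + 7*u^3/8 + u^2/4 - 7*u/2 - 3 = (u/4 + 1/2)*(u/2 + 1/2)*(u - 2)*(u + 6)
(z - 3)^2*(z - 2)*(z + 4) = z^4 - 4*z^3 - 11*z^2 + 66*z - 72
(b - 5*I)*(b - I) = b^2 - 6*I*b - 5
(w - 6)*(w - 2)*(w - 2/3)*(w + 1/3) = w^4 - 25*w^3/3 + 130*w^2/9 - 20*w/9 - 8/3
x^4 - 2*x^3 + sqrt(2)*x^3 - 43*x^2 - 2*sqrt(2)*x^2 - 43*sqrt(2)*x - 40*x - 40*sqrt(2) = (x - 8)*(x + 1)*(x + 5)*(x + sqrt(2))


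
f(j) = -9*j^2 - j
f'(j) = -18*j - 1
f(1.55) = -23.17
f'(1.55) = -28.90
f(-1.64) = -22.57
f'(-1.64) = 28.52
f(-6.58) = -383.09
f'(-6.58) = 117.44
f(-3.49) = -106.13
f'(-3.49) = 61.82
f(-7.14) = -451.68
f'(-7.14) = 127.52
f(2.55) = -61.07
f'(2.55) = -46.90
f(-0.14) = -0.04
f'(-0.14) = 1.52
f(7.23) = -477.69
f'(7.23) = -131.14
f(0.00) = 0.00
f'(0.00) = -1.00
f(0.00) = 0.00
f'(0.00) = -1.00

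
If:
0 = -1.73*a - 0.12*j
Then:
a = -0.069364161849711*j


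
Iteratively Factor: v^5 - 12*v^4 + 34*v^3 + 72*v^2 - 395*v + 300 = (v - 1)*(v^4 - 11*v^3 + 23*v^2 + 95*v - 300) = (v - 1)*(v + 3)*(v^3 - 14*v^2 + 65*v - 100) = (v - 5)*(v - 1)*(v + 3)*(v^2 - 9*v + 20) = (v - 5)^2*(v - 1)*(v + 3)*(v - 4)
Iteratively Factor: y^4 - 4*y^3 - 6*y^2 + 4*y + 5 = (y + 1)*(y^3 - 5*y^2 - y + 5) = (y - 1)*(y + 1)*(y^2 - 4*y - 5) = (y - 1)*(y + 1)^2*(y - 5)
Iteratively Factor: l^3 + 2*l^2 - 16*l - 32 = (l + 2)*(l^2 - 16) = (l - 4)*(l + 2)*(l + 4)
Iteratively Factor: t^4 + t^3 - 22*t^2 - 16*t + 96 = (t + 4)*(t^3 - 3*t^2 - 10*t + 24) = (t - 2)*(t + 4)*(t^2 - t - 12) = (t - 2)*(t + 3)*(t + 4)*(t - 4)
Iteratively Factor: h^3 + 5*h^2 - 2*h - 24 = (h + 3)*(h^2 + 2*h - 8) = (h + 3)*(h + 4)*(h - 2)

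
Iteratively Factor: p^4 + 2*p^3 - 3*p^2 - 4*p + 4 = (p - 1)*(p^3 + 3*p^2 - 4) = (p - 1)*(p + 2)*(p^2 + p - 2) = (p - 1)^2*(p + 2)*(p + 2)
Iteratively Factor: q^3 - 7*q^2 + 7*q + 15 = (q + 1)*(q^2 - 8*q + 15) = (q - 5)*(q + 1)*(q - 3)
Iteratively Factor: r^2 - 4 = (r - 2)*(r + 2)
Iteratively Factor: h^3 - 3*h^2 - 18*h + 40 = (h - 2)*(h^2 - h - 20) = (h - 5)*(h - 2)*(h + 4)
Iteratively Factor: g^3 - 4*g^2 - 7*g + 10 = (g + 2)*(g^2 - 6*g + 5) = (g - 5)*(g + 2)*(g - 1)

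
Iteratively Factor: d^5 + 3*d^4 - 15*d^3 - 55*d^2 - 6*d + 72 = (d + 3)*(d^4 - 15*d^2 - 10*d + 24) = (d - 4)*(d + 3)*(d^3 + 4*d^2 + d - 6) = (d - 4)*(d + 3)^2*(d^2 + d - 2) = (d - 4)*(d - 1)*(d + 3)^2*(d + 2)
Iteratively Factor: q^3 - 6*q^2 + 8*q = (q - 2)*(q^2 - 4*q) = q*(q - 2)*(q - 4)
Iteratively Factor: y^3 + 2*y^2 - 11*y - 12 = (y - 3)*(y^2 + 5*y + 4) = (y - 3)*(y + 1)*(y + 4)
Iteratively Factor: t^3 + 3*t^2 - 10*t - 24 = (t + 4)*(t^2 - t - 6) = (t - 3)*(t + 4)*(t + 2)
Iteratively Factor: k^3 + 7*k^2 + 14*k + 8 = (k + 2)*(k^2 + 5*k + 4) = (k + 1)*(k + 2)*(k + 4)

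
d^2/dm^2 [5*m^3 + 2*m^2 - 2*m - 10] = 30*m + 4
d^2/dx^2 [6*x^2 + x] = 12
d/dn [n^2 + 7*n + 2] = 2*n + 7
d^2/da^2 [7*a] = 0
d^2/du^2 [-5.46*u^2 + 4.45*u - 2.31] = -10.9200000000000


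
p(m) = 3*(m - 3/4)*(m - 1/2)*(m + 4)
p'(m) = 3*(m - 3/4)*(m - 1/2) + 3*(m - 3/4)*(m + 4) + 3*(m - 1/2)*(m + 4)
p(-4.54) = -43.19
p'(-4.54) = 96.72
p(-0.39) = 10.99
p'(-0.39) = -18.94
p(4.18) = 309.75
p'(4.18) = 212.35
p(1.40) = 9.48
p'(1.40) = 26.86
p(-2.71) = 42.98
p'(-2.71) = 7.51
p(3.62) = 204.70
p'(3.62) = 163.79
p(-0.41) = 11.37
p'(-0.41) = -19.13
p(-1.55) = 34.66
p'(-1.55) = -17.83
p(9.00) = 2734.88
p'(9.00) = 863.62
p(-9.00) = -1389.38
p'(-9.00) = 566.62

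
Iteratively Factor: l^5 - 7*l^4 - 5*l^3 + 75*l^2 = (l - 5)*(l^4 - 2*l^3 - 15*l^2) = (l - 5)*(l + 3)*(l^3 - 5*l^2) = l*(l - 5)*(l + 3)*(l^2 - 5*l) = l*(l - 5)^2*(l + 3)*(l)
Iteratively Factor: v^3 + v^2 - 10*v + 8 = (v - 1)*(v^2 + 2*v - 8) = (v - 2)*(v - 1)*(v + 4)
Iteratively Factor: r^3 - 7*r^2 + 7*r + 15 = (r - 5)*(r^2 - 2*r - 3) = (r - 5)*(r - 3)*(r + 1)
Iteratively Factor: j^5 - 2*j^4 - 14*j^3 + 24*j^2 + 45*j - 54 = (j - 3)*(j^4 + j^3 - 11*j^2 - 9*j + 18) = (j - 3)*(j + 2)*(j^3 - j^2 - 9*j + 9) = (j - 3)^2*(j + 2)*(j^2 + 2*j - 3) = (j - 3)^2*(j + 2)*(j + 3)*(j - 1)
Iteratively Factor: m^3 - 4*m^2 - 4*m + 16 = (m - 2)*(m^2 - 2*m - 8) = (m - 2)*(m + 2)*(m - 4)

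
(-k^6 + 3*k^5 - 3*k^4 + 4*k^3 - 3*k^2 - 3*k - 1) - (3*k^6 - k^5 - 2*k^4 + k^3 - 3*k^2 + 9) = -4*k^6 + 4*k^5 - k^4 + 3*k^3 - 3*k - 10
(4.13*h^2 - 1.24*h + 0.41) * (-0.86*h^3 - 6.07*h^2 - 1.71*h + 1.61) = -3.5518*h^5 - 24.0027*h^4 + 0.111900000000001*h^3 + 6.281*h^2 - 2.6975*h + 0.6601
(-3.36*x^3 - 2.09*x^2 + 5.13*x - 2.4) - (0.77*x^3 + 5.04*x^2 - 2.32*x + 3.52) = -4.13*x^3 - 7.13*x^2 + 7.45*x - 5.92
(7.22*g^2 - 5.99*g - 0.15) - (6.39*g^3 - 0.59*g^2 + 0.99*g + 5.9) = -6.39*g^3 + 7.81*g^2 - 6.98*g - 6.05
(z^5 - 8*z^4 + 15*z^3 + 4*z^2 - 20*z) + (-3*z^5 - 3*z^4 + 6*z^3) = -2*z^5 - 11*z^4 + 21*z^3 + 4*z^2 - 20*z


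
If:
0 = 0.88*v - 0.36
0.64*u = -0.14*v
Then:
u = -0.09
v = 0.41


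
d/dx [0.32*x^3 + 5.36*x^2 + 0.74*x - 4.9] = 0.96*x^2 + 10.72*x + 0.74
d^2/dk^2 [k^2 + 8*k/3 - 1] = 2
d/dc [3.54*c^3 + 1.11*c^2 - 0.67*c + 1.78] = 10.62*c^2 + 2.22*c - 0.67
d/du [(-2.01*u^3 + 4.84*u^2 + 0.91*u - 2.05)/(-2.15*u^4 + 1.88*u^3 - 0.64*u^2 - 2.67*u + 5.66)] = (-4.3215*u^6 + 20.812*u^5 - 1.9433*u^4 - 10.3182*u^3 - 34.9082*u^2 + 52.1648*u - 0.322899999999999)/(4.6225*u^8 - 8.084*u^7 + 6.2864*u^6 + 9.0746*u^5 - 33.9676*u^4 + 24.6992*u^3 - 0.115900000000001*u^2 - 30.2244*u + 32.0356)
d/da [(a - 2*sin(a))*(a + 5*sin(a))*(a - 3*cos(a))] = 3*sqrt(2)*a^2*sin(a + pi/4) + 3*a^2 - 10*a*sin(2*a) - 9*a*cos(2*a) - 6*sqrt(2)*a*cos(a + pi/4) - 15*sin(a)/2 - 9*sin(2*a)/2 + 45*sin(3*a)/2 + 5*cos(2*a) - 5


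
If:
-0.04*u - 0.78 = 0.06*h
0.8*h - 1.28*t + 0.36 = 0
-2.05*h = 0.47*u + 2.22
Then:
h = 5.16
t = 3.51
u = -27.25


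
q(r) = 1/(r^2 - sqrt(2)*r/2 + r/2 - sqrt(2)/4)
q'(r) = (-2*r - 1/2 + sqrt(2)/2)/(r^2 - sqrt(2)*r/2 + r/2 - sqrt(2)/4)^2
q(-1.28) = 0.65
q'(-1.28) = 1.15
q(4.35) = 0.06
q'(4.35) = -0.03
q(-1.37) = 0.55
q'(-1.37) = 0.90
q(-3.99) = 0.06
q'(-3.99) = 0.03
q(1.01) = 2.19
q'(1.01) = -8.67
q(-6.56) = 0.02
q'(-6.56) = 0.01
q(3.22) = 0.11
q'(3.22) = -0.07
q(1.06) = 1.82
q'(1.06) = -6.31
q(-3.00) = 0.11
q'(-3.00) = 0.07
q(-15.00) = 0.00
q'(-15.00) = 0.00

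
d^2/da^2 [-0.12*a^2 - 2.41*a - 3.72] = -0.240000000000000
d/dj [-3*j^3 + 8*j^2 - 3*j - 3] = -9*j^2 + 16*j - 3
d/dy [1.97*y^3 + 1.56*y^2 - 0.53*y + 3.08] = 5.91*y^2 + 3.12*y - 0.53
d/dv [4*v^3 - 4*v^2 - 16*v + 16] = 12*v^2 - 8*v - 16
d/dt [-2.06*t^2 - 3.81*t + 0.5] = -4.12*t - 3.81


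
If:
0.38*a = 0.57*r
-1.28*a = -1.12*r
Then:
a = 0.00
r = 0.00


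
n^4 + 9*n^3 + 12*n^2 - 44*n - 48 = (n - 2)*(n + 1)*(n + 4)*(n + 6)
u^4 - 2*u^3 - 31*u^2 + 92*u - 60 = (u - 5)*(u - 2)*(u - 1)*(u + 6)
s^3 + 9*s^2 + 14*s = s*(s + 2)*(s + 7)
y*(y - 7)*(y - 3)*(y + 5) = y^4 - 5*y^3 - 29*y^2 + 105*y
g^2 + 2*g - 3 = (g - 1)*(g + 3)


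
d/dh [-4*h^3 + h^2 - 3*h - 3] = -12*h^2 + 2*h - 3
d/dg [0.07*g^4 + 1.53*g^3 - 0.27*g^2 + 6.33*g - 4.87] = 0.28*g^3 + 4.59*g^2 - 0.54*g + 6.33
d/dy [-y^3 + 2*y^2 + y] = -3*y^2 + 4*y + 1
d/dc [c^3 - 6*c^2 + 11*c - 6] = 3*c^2 - 12*c + 11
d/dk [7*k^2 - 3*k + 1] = 14*k - 3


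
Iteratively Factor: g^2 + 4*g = (g)*(g + 4)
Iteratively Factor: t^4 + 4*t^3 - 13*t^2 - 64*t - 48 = (t - 4)*(t^3 + 8*t^2 + 19*t + 12) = (t - 4)*(t + 3)*(t^2 + 5*t + 4) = (t - 4)*(t + 3)*(t + 4)*(t + 1)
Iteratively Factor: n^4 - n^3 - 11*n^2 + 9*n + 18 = (n + 3)*(n^3 - 4*n^2 + n + 6) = (n - 3)*(n + 3)*(n^2 - n - 2) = (n - 3)*(n + 1)*(n + 3)*(n - 2)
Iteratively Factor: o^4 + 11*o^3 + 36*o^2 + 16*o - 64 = (o - 1)*(o^3 + 12*o^2 + 48*o + 64) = (o - 1)*(o + 4)*(o^2 + 8*o + 16) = (o - 1)*(o + 4)^2*(o + 4)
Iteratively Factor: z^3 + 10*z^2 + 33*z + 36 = (z + 4)*(z^2 + 6*z + 9) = (z + 3)*(z + 4)*(z + 3)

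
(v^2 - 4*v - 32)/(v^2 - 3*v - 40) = (v + 4)/(v + 5)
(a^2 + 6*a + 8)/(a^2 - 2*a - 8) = (a + 4)/(a - 4)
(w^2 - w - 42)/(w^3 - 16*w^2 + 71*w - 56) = (w + 6)/(w^2 - 9*w + 8)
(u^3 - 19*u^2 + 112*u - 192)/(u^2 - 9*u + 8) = (u^2 - 11*u + 24)/(u - 1)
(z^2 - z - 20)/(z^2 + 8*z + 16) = (z - 5)/(z + 4)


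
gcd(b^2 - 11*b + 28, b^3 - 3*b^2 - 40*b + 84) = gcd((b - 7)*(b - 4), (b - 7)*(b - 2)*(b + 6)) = b - 7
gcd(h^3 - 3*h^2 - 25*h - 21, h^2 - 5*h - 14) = h - 7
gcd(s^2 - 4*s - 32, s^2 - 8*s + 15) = 1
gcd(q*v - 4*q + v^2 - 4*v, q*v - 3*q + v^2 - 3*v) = q + v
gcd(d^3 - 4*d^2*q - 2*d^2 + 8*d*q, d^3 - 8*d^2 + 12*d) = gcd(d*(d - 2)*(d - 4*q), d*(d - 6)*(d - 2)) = d^2 - 2*d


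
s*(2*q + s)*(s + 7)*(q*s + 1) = 2*q^2*s^3 + 14*q^2*s^2 + q*s^4 + 7*q*s^3 + 2*q*s^2 + 14*q*s + s^3 + 7*s^2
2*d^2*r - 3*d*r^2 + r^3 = r*(-2*d + r)*(-d + r)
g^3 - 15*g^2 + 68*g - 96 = (g - 8)*(g - 4)*(g - 3)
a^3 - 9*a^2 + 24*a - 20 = (a - 5)*(a - 2)^2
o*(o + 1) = o^2 + o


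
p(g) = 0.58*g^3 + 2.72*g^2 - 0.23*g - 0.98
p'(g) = 1.74*g^2 + 5.44*g - 0.23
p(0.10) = -0.98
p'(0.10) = 0.33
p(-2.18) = 6.44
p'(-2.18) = -3.82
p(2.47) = 23.79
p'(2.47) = 23.82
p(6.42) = 263.13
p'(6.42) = 106.41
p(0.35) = -0.70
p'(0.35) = 1.89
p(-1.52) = 3.62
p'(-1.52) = -4.48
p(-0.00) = -0.98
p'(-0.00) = -0.23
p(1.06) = 2.52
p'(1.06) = 7.49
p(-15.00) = -1343.03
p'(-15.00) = 309.67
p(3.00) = 38.47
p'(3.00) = 31.75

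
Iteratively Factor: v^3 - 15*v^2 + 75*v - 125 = (v - 5)*(v^2 - 10*v + 25) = (v - 5)^2*(v - 5)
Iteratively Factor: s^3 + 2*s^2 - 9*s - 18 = (s + 3)*(s^2 - s - 6) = (s - 3)*(s + 3)*(s + 2)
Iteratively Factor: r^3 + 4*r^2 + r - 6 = (r + 2)*(r^2 + 2*r - 3) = (r + 2)*(r + 3)*(r - 1)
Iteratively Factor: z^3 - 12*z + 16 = (z + 4)*(z^2 - 4*z + 4) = (z - 2)*(z + 4)*(z - 2)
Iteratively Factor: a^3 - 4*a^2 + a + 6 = (a + 1)*(a^2 - 5*a + 6) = (a - 2)*(a + 1)*(a - 3)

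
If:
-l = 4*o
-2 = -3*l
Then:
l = 2/3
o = -1/6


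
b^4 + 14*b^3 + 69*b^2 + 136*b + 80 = (b + 1)*(b + 4)^2*(b + 5)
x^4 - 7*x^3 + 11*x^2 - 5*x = x*(x - 5)*(x - 1)^2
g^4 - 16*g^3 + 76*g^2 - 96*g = g*(g - 8)*(g - 6)*(g - 2)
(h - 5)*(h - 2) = h^2 - 7*h + 10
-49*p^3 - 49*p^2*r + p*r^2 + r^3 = (-7*p + r)*(p + r)*(7*p + r)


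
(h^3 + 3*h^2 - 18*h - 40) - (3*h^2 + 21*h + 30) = h^3 - 39*h - 70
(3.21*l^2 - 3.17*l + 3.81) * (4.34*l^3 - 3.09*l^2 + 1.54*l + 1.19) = 13.9314*l^5 - 23.6767*l^4 + 31.2741*l^3 - 12.8348*l^2 + 2.0951*l + 4.5339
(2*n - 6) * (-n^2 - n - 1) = -2*n^3 + 4*n^2 + 4*n + 6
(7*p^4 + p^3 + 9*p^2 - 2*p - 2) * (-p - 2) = -7*p^5 - 15*p^4 - 11*p^3 - 16*p^2 + 6*p + 4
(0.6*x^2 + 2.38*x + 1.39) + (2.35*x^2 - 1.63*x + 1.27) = 2.95*x^2 + 0.75*x + 2.66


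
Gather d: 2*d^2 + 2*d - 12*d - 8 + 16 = 2*d^2 - 10*d + 8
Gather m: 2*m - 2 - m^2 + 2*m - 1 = -m^2 + 4*m - 3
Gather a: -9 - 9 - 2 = -20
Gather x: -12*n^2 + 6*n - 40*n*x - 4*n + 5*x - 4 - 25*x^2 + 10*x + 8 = -12*n^2 + 2*n - 25*x^2 + x*(15 - 40*n) + 4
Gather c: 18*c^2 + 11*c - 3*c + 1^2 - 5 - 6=18*c^2 + 8*c - 10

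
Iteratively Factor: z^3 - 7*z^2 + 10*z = (z - 5)*(z^2 - 2*z) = z*(z - 5)*(z - 2)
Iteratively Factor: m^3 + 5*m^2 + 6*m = (m + 2)*(m^2 + 3*m) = m*(m + 2)*(m + 3)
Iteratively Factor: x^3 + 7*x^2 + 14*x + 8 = (x + 2)*(x^2 + 5*x + 4) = (x + 2)*(x + 4)*(x + 1)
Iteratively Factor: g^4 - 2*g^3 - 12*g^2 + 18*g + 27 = (g - 3)*(g^3 + g^2 - 9*g - 9) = (g - 3)*(g + 1)*(g^2 - 9) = (g - 3)^2*(g + 1)*(g + 3)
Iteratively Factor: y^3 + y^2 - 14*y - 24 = (y + 2)*(y^2 - y - 12) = (y - 4)*(y + 2)*(y + 3)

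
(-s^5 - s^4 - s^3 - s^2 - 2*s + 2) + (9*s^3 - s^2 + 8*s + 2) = -s^5 - s^4 + 8*s^3 - 2*s^2 + 6*s + 4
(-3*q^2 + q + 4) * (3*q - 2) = -9*q^3 + 9*q^2 + 10*q - 8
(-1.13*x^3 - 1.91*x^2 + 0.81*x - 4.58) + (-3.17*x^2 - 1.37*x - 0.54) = -1.13*x^3 - 5.08*x^2 - 0.56*x - 5.12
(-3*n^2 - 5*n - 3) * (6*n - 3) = -18*n^3 - 21*n^2 - 3*n + 9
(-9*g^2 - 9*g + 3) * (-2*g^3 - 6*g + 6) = 18*g^5 + 18*g^4 + 48*g^3 - 72*g + 18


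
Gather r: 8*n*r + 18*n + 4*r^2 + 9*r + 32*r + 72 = 18*n + 4*r^2 + r*(8*n + 41) + 72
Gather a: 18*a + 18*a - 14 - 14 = 36*a - 28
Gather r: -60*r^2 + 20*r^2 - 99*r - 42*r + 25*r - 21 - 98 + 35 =-40*r^2 - 116*r - 84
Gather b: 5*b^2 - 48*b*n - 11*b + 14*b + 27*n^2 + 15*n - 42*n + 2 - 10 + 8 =5*b^2 + b*(3 - 48*n) + 27*n^2 - 27*n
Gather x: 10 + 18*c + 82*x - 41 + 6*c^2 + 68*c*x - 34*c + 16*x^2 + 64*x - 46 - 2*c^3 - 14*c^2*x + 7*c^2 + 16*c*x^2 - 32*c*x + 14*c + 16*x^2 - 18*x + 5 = -2*c^3 + 13*c^2 - 2*c + x^2*(16*c + 32) + x*(-14*c^2 + 36*c + 128) - 72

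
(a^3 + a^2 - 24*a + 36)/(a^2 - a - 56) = (-a^3 - a^2 + 24*a - 36)/(-a^2 + a + 56)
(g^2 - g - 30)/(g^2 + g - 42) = (g + 5)/(g + 7)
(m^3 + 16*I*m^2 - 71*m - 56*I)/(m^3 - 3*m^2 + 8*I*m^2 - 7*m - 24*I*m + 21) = (m + 8*I)/(m - 3)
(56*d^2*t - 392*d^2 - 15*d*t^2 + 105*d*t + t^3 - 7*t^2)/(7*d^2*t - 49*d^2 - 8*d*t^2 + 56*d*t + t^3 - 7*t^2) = (-8*d + t)/(-d + t)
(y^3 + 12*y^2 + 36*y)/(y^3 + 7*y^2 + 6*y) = (y + 6)/(y + 1)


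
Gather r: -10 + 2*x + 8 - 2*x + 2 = 0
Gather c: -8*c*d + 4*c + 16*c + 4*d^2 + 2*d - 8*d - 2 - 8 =c*(20 - 8*d) + 4*d^2 - 6*d - 10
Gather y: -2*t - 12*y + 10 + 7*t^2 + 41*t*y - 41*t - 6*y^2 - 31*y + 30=7*t^2 - 43*t - 6*y^2 + y*(41*t - 43) + 40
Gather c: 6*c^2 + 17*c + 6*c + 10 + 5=6*c^2 + 23*c + 15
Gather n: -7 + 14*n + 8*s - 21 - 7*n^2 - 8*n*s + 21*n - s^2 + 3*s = -7*n^2 + n*(35 - 8*s) - s^2 + 11*s - 28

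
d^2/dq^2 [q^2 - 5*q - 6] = 2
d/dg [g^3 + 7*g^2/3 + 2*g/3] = 3*g^2 + 14*g/3 + 2/3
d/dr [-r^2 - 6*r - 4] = -2*r - 6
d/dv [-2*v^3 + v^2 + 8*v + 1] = -6*v^2 + 2*v + 8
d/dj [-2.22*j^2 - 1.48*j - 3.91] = -4.44*j - 1.48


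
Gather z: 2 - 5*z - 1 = 1 - 5*z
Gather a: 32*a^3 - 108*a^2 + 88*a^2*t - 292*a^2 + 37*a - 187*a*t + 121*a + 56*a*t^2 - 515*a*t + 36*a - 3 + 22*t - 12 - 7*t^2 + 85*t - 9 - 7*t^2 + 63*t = 32*a^3 + a^2*(88*t - 400) + a*(56*t^2 - 702*t + 194) - 14*t^2 + 170*t - 24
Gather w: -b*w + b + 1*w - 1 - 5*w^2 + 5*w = b - 5*w^2 + w*(6 - b) - 1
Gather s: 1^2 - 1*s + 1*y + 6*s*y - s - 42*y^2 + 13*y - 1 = s*(6*y - 2) - 42*y^2 + 14*y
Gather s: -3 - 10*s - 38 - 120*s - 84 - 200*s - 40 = -330*s - 165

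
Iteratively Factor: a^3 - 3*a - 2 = (a + 1)*(a^2 - a - 2) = (a - 2)*(a + 1)*(a + 1)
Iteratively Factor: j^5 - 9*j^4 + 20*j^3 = (j)*(j^4 - 9*j^3 + 20*j^2) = j^2*(j^3 - 9*j^2 + 20*j) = j^2*(j - 4)*(j^2 - 5*j) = j^3*(j - 4)*(j - 5)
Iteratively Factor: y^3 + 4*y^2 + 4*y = (y + 2)*(y^2 + 2*y) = (y + 2)^2*(y)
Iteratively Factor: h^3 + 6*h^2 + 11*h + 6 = (h + 2)*(h^2 + 4*h + 3) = (h + 2)*(h + 3)*(h + 1)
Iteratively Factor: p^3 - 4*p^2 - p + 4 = (p - 1)*(p^2 - 3*p - 4) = (p - 1)*(p + 1)*(p - 4)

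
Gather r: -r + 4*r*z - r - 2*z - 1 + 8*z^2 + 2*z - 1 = r*(4*z - 2) + 8*z^2 - 2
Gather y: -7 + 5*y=5*y - 7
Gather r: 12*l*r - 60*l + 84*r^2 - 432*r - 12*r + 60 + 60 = -60*l + 84*r^2 + r*(12*l - 444) + 120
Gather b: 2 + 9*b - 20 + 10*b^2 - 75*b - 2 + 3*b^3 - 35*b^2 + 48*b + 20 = 3*b^3 - 25*b^2 - 18*b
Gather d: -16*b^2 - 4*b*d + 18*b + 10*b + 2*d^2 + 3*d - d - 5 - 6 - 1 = -16*b^2 + 28*b + 2*d^2 + d*(2 - 4*b) - 12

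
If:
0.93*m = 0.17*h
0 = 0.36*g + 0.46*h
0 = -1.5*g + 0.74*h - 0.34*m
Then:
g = 0.00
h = 0.00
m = 0.00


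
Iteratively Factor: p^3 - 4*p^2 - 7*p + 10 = (p - 1)*(p^2 - 3*p - 10) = (p - 5)*(p - 1)*(p + 2)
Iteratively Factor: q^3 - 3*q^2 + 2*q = (q)*(q^2 - 3*q + 2) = q*(q - 2)*(q - 1)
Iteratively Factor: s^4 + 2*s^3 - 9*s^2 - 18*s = (s + 3)*(s^3 - s^2 - 6*s) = s*(s + 3)*(s^2 - s - 6) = s*(s - 3)*(s + 3)*(s + 2)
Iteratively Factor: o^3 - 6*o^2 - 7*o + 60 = (o - 5)*(o^2 - o - 12) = (o - 5)*(o + 3)*(o - 4)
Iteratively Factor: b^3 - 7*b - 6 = (b + 2)*(b^2 - 2*b - 3) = (b - 3)*(b + 2)*(b + 1)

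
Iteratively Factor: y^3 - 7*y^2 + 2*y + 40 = (y - 5)*(y^2 - 2*y - 8) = (y - 5)*(y + 2)*(y - 4)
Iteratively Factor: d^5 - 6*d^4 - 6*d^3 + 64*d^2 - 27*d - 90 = (d - 3)*(d^4 - 3*d^3 - 15*d^2 + 19*d + 30) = (d - 3)*(d + 3)*(d^3 - 6*d^2 + 3*d + 10) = (d - 3)*(d - 2)*(d + 3)*(d^2 - 4*d - 5) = (d - 5)*(d - 3)*(d - 2)*(d + 3)*(d + 1)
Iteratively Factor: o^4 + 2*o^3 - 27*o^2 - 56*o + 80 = (o + 4)*(o^3 - 2*o^2 - 19*o + 20) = (o - 5)*(o + 4)*(o^2 + 3*o - 4) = (o - 5)*(o + 4)^2*(o - 1)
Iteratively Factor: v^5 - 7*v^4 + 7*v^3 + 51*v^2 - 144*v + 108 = (v - 3)*(v^4 - 4*v^3 - 5*v^2 + 36*v - 36) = (v - 3)^2*(v^3 - v^2 - 8*v + 12) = (v - 3)^2*(v - 2)*(v^2 + v - 6) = (v - 3)^2*(v - 2)^2*(v + 3)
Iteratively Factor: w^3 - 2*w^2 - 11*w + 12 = (w - 1)*(w^2 - w - 12) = (w - 4)*(w - 1)*(w + 3)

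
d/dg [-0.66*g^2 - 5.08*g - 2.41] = -1.32*g - 5.08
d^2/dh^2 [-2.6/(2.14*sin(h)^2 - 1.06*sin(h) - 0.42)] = (-47.62784*sin(h)^4 + 17.69352*sin(h)^3 + 59.17288*sin(h)^2 - 34.22952*sin(h) + 10.51648)/(-2.14*sin(h)^2 + 1.06*sin(h) + 0.42)^3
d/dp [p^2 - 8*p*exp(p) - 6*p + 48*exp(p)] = -8*p*exp(p) + 2*p + 40*exp(p) - 6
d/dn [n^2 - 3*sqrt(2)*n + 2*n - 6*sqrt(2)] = 2*n - 3*sqrt(2) + 2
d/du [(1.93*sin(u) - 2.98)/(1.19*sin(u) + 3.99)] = 11.2469*cos(u)/(1.19*sin(u) + 3.99)^2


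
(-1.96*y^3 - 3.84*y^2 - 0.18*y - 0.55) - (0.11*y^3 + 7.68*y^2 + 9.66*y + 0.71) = -2.07*y^3 - 11.52*y^2 - 9.84*y - 1.26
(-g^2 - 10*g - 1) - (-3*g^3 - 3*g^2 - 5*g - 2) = 3*g^3 + 2*g^2 - 5*g + 1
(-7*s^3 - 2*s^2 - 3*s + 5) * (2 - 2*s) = 14*s^4 - 10*s^3 + 2*s^2 - 16*s + 10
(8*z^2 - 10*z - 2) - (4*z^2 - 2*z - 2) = 4*z^2 - 8*z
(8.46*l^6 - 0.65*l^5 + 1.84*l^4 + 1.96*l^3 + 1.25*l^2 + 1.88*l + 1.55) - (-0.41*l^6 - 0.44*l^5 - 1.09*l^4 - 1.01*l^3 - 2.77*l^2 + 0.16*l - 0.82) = 8.87*l^6 - 0.21*l^5 + 2.93*l^4 + 2.97*l^3 + 4.02*l^2 + 1.72*l + 2.37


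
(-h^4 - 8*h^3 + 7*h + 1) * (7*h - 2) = -7*h^5 - 54*h^4 + 16*h^3 + 49*h^2 - 7*h - 2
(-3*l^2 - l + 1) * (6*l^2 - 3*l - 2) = -18*l^4 + 3*l^3 + 15*l^2 - l - 2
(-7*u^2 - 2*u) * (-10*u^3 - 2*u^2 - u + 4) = 70*u^5 + 34*u^4 + 11*u^3 - 26*u^2 - 8*u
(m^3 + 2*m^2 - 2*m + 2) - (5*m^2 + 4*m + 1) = m^3 - 3*m^2 - 6*m + 1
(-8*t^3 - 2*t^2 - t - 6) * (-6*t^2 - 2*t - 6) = 48*t^5 + 28*t^4 + 58*t^3 + 50*t^2 + 18*t + 36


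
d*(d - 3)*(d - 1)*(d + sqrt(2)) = d^4 - 4*d^3 + sqrt(2)*d^3 - 4*sqrt(2)*d^2 + 3*d^2 + 3*sqrt(2)*d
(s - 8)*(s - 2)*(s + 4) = s^3 - 6*s^2 - 24*s + 64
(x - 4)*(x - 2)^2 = x^3 - 8*x^2 + 20*x - 16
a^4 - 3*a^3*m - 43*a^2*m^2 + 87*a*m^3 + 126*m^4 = (a - 7*m)*(a - 3*m)*(a + m)*(a + 6*m)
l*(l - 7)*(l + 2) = l^3 - 5*l^2 - 14*l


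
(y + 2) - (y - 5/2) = 9/2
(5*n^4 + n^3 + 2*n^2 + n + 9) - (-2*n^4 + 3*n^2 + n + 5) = 7*n^4 + n^3 - n^2 + 4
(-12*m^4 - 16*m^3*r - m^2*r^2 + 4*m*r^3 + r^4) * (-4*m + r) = 48*m^5 + 52*m^4*r - 12*m^3*r^2 - 17*m^2*r^3 + r^5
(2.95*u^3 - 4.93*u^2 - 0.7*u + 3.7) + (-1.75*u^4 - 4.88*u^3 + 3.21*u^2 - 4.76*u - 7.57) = -1.75*u^4 - 1.93*u^3 - 1.72*u^2 - 5.46*u - 3.87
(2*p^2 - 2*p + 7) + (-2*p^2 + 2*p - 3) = 4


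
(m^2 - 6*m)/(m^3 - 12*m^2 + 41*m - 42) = m*(m - 6)/(m^3 - 12*m^2 + 41*m - 42)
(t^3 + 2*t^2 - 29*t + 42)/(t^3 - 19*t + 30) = (t + 7)/(t + 5)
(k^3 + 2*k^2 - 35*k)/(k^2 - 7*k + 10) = k*(k + 7)/(k - 2)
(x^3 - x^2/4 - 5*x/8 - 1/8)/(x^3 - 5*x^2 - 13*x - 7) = (-8*x^3 + 2*x^2 + 5*x + 1)/(8*(-x^3 + 5*x^2 + 13*x + 7))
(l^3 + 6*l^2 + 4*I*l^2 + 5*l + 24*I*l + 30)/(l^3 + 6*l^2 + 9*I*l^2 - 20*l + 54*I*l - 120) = (l - I)/(l + 4*I)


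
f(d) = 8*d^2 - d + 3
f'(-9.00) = -145.00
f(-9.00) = 660.00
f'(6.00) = 95.00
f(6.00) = 285.00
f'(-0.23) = -4.68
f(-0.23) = 3.65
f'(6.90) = 109.40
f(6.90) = 376.98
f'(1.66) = 25.56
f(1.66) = 23.38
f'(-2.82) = -46.12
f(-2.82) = 69.44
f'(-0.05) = -1.80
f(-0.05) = 3.07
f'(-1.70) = -28.20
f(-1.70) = 27.82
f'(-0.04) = -1.64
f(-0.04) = 3.05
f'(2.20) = 34.20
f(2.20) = 39.52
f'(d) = 16*d - 1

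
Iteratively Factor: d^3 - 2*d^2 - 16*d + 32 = (d - 2)*(d^2 - 16) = (d - 4)*(d - 2)*(d + 4)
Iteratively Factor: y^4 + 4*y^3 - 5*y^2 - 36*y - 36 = (y + 2)*(y^3 + 2*y^2 - 9*y - 18) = (y + 2)^2*(y^2 - 9) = (y - 3)*(y + 2)^2*(y + 3)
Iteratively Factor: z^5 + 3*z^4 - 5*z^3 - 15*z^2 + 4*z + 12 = (z + 3)*(z^4 - 5*z^2 + 4) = (z - 2)*(z + 3)*(z^3 + 2*z^2 - z - 2) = (z - 2)*(z - 1)*(z + 3)*(z^2 + 3*z + 2) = (z - 2)*(z - 1)*(z + 2)*(z + 3)*(z + 1)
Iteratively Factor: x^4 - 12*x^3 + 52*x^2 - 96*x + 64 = (x - 4)*(x^3 - 8*x^2 + 20*x - 16) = (x - 4)*(x - 2)*(x^2 - 6*x + 8) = (x - 4)^2*(x - 2)*(x - 2)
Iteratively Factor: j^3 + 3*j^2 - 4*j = (j - 1)*(j^2 + 4*j) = (j - 1)*(j + 4)*(j)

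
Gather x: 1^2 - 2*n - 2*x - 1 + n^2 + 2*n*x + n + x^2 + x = n^2 - n + x^2 + x*(2*n - 1)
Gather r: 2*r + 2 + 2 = 2*r + 4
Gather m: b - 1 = b - 1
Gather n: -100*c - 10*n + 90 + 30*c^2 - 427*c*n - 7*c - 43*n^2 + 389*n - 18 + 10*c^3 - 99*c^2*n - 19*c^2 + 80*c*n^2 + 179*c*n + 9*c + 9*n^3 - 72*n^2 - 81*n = 10*c^3 + 11*c^2 - 98*c + 9*n^3 + n^2*(80*c - 115) + n*(-99*c^2 - 248*c + 298) + 72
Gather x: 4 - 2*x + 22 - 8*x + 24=50 - 10*x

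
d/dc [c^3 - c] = 3*c^2 - 1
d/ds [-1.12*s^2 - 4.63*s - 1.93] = -2.24*s - 4.63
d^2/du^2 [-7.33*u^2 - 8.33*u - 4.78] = -14.6600000000000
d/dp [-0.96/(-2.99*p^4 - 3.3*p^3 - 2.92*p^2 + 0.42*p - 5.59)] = (-11.4816*p^3 - 9.504*p^2 - 5.6064*p + 0.4032)/(2.99*p^4 + 3.3*p^3 + 2.92*p^2 - 0.42*p + 5.59)^2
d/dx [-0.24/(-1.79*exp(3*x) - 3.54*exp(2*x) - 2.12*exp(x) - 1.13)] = (-1.2888*exp(2*x) - 1.6992*exp(x) - 0.5088)*exp(x)/(1.79*exp(3*x) + 3.54*exp(2*x) + 2.12*exp(x) + 1.13)^2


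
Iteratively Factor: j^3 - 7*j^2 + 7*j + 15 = (j - 3)*(j^2 - 4*j - 5) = (j - 5)*(j - 3)*(j + 1)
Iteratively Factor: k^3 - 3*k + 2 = (k + 2)*(k^2 - 2*k + 1) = (k - 1)*(k + 2)*(k - 1)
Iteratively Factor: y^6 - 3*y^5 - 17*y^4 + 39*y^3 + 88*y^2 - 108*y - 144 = (y - 3)*(y^5 - 17*y^3 - 12*y^2 + 52*y + 48) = (y - 3)*(y + 1)*(y^4 - y^3 - 16*y^2 + 4*y + 48) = (y - 3)*(y + 1)*(y + 2)*(y^3 - 3*y^2 - 10*y + 24) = (y - 3)*(y - 2)*(y + 1)*(y + 2)*(y^2 - y - 12) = (y - 3)*(y - 2)*(y + 1)*(y + 2)*(y + 3)*(y - 4)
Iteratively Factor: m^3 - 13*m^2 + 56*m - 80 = (m - 4)*(m^2 - 9*m + 20) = (m - 5)*(m - 4)*(m - 4)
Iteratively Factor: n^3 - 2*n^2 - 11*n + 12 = (n - 4)*(n^2 + 2*n - 3) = (n - 4)*(n + 3)*(n - 1)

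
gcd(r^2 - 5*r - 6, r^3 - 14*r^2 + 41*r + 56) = r + 1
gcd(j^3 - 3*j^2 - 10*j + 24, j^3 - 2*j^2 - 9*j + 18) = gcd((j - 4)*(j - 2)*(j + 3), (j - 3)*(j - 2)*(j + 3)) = j^2 + j - 6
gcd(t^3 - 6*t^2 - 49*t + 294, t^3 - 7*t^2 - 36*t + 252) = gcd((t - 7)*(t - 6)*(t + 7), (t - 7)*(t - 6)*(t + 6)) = t^2 - 13*t + 42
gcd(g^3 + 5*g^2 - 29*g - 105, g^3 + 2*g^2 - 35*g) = g^2 + 2*g - 35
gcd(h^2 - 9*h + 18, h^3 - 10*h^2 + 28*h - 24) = h - 6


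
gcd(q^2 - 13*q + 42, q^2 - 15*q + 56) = q - 7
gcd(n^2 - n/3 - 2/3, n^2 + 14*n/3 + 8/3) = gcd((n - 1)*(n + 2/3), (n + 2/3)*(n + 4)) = n + 2/3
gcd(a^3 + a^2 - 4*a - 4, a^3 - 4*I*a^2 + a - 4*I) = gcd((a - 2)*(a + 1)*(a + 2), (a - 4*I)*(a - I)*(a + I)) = 1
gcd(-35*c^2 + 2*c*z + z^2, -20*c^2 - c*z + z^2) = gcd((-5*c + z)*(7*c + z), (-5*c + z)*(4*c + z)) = -5*c + z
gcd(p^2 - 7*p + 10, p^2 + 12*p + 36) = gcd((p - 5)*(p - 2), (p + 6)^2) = 1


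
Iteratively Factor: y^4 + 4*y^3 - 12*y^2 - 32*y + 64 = (y - 2)*(y^3 + 6*y^2 - 32) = (y - 2)*(y + 4)*(y^2 + 2*y - 8) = (y - 2)*(y + 4)^2*(y - 2)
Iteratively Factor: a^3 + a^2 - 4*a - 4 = (a - 2)*(a^2 + 3*a + 2) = (a - 2)*(a + 2)*(a + 1)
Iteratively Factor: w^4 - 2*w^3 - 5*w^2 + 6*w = (w - 1)*(w^3 - w^2 - 6*w) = (w - 1)*(w + 2)*(w^2 - 3*w) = (w - 3)*(w - 1)*(w + 2)*(w)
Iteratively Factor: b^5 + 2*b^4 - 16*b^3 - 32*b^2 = (b + 4)*(b^4 - 2*b^3 - 8*b^2) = (b + 2)*(b + 4)*(b^3 - 4*b^2) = b*(b + 2)*(b + 4)*(b^2 - 4*b) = b^2*(b + 2)*(b + 4)*(b - 4)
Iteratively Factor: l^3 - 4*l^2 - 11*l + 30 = (l - 5)*(l^2 + l - 6) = (l - 5)*(l - 2)*(l + 3)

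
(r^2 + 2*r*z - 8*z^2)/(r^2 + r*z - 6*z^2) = (r + 4*z)/(r + 3*z)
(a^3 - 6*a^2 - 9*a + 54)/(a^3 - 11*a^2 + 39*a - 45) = (a^2 - 3*a - 18)/(a^2 - 8*a + 15)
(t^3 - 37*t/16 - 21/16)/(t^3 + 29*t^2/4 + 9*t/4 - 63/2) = (4*t^2 + 7*t + 3)/(4*(t^2 + 9*t + 18))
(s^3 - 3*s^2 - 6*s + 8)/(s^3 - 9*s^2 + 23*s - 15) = (s^2 - 2*s - 8)/(s^2 - 8*s + 15)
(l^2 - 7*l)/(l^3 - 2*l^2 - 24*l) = (7 - l)/(-l^2 + 2*l + 24)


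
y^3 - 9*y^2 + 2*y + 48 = (y - 8)*(y - 3)*(y + 2)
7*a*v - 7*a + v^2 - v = (7*a + v)*(v - 1)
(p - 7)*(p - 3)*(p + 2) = p^3 - 8*p^2 + p + 42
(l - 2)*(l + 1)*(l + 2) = l^3 + l^2 - 4*l - 4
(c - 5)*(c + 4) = c^2 - c - 20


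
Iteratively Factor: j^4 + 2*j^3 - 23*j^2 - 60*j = (j + 3)*(j^3 - j^2 - 20*j) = (j - 5)*(j + 3)*(j^2 + 4*j) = j*(j - 5)*(j + 3)*(j + 4)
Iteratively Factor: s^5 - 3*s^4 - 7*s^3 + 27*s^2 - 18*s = (s + 3)*(s^4 - 6*s^3 + 11*s^2 - 6*s) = (s - 1)*(s + 3)*(s^3 - 5*s^2 + 6*s) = (s - 2)*(s - 1)*(s + 3)*(s^2 - 3*s) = s*(s - 2)*(s - 1)*(s + 3)*(s - 3)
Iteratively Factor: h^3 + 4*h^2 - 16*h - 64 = (h + 4)*(h^2 - 16) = (h + 4)^2*(h - 4)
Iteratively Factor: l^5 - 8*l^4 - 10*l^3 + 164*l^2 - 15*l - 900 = (l + 3)*(l^4 - 11*l^3 + 23*l^2 + 95*l - 300) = (l + 3)^2*(l^3 - 14*l^2 + 65*l - 100) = (l - 5)*(l + 3)^2*(l^2 - 9*l + 20) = (l - 5)^2*(l + 3)^2*(l - 4)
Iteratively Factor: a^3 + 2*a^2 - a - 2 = (a + 1)*(a^2 + a - 2) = (a + 1)*(a + 2)*(a - 1)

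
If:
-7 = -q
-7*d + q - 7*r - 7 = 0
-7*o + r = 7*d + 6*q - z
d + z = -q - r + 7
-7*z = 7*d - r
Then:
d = 0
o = -6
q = 7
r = 0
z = 0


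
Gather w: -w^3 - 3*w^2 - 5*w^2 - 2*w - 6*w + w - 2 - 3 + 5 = -w^3 - 8*w^2 - 7*w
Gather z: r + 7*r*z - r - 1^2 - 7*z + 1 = z*(7*r - 7)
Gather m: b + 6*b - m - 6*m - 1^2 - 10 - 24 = 7*b - 7*m - 35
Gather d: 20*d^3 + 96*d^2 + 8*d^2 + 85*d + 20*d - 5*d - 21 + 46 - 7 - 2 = 20*d^3 + 104*d^2 + 100*d + 16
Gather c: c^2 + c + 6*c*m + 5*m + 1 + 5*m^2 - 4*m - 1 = c^2 + c*(6*m + 1) + 5*m^2 + m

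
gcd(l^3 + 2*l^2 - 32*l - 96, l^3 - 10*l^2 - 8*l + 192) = l^2 - 2*l - 24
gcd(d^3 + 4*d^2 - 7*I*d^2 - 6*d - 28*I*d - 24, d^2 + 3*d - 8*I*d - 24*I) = 1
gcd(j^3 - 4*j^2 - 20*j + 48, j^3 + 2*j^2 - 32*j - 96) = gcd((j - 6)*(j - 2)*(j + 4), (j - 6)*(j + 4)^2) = j^2 - 2*j - 24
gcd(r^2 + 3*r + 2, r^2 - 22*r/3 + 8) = 1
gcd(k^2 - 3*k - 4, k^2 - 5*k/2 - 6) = k - 4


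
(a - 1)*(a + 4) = a^2 + 3*a - 4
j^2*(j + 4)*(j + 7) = j^4 + 11*j^3 + 28*j^2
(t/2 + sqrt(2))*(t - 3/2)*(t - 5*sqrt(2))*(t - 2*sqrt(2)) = t^4/2 - 5*sqrt(2)*t^3/2 - 3*t^3/4 - 4*t^2 + 15*sqrt(2)*t^2/4 + 6*t + 20*sqrt(2)*t - 30*sqrt(2)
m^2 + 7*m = m*(m + 7)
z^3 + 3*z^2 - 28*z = z*(z - 4)*(z + 7)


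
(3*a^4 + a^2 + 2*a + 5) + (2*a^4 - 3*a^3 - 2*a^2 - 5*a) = 5*a^4 - 3*a^3 - a^2 - 3*a + 5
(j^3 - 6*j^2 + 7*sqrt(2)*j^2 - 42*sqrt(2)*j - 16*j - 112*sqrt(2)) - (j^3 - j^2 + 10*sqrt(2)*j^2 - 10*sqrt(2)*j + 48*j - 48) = -5*j^2 - 3*sqrt(2)*j^2 - 64*j - 32*sqrt(2)*j - 112*sqrt(2) + 48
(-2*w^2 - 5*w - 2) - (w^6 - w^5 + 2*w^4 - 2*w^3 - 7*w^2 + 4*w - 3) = -w^6 + w^5 - 2*w^4 + 2*w^3 + 5*w^2 - 9*w + 1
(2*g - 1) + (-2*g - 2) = -3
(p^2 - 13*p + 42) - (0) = p^2 - 13*p + 42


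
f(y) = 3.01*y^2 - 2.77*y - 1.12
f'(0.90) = 2.65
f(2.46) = 10.28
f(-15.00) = 717.68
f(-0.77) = 2.80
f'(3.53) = 18.48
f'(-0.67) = -6.80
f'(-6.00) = -38.89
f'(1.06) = 3.61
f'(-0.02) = -2.89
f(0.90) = -1.17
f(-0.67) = 2.09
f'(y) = 6.02*y - 2.77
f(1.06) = -0.67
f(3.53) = 26.61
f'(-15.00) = -93.07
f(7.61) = 152.12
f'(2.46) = 12.04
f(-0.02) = -1.06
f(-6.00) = 123.86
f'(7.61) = 43.04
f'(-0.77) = -7.41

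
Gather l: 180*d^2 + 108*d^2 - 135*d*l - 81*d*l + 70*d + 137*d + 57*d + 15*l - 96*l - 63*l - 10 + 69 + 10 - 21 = 288*d^2 + 264*d + l*(-216*d - 144) + 48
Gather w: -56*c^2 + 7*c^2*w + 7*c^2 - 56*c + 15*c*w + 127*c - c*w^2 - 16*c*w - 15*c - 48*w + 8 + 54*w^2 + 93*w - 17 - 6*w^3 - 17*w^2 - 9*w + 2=-49*c^2 + 56*c - 6*w^3 + w^2*(37 - c) + w*(7*c^2 - c + 36) - 7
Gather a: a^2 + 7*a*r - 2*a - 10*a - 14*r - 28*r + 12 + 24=a^2 + a*(7*r - 12) - 42*r + 36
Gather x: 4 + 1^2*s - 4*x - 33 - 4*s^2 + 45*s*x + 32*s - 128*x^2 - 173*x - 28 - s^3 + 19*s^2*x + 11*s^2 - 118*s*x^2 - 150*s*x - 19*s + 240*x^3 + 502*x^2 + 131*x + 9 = -s^3 + 7*s^2 + 14*s + 240*x^3 + x^2*(374 - 118*s) + x*(19*s^2 - 105*s - 46) - 48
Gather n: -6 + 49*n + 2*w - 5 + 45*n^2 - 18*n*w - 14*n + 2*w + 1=45*n^2 + n*(35 - 18*w) + 4*w - 10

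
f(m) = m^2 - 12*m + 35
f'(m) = 2*m - 12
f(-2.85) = 77.32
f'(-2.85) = -17.70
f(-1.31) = 52.44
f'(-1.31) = -14.62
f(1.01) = 23.90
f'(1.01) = -9.98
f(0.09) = 33.93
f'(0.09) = -11.82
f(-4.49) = 109.04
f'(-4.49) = -20.98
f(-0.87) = 46.20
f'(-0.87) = -13.74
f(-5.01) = 120.22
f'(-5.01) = -22.02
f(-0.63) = 42.96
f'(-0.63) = -13.26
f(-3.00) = 80.00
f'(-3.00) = -18.00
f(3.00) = 8.00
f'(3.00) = -6.00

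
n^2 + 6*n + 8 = (n + 2)*(n + 4)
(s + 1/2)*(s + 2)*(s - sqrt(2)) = s^3 - sqrt(2)*s^2 + 5*s^2/2 - 5*sqrt(2)*s/2 + s - sqrt(2)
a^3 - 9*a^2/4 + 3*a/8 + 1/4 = (a - 2)*(a - 1/2)*(a + 1/4)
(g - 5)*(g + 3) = g^2 - 2*g - 15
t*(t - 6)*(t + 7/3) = t^3 - 11*t^2/3 - 14*t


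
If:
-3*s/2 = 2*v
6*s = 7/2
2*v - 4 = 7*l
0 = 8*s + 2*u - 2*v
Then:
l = -39/56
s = 7/12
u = -133/48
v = -7/16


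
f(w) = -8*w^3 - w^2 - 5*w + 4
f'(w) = -24*w^2 - 2*w - 5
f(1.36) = -24.77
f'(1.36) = -52.11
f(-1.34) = 28.15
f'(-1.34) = -45.41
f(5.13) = -1128.01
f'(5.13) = -646.87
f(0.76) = -3.89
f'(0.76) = -20.38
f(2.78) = -189.51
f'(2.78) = -196.04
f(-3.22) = 276.82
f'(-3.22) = -247.40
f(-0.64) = 8.89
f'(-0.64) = -13.55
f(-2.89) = 203.20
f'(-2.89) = -199.67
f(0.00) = 4.00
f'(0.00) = -5.00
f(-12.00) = 13744.00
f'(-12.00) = -3437.00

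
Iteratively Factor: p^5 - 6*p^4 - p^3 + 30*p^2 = (p)*(p^4 - 6*p^3 - p^2 + 30*p) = p*(p - 5)*(p^3 - p^2 - 6*p) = p*(p - 5)*(p - 3)*(p^2 + 2*p) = p*(p - 5)*(p - 3)*(p + 2)*(p)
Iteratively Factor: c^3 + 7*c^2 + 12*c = (c + 4)*(c^2 + 3*c) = c*(c + 4)*(c + 3)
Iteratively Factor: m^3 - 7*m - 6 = (m + 1)*(m^2 - m - 6) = (m - 3)*(m + 1)*(m + 2)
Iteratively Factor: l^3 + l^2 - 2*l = (l)*(l^2 + l - 2) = l*(l + 2)*(l - 1)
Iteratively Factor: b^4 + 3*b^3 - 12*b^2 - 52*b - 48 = (b + 2)*(b^3 + b^2 - 14*b - 24) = (b + 2)^2*(b^2 - b - 12) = (b + 2)^2*(b + 3)*(b - 4)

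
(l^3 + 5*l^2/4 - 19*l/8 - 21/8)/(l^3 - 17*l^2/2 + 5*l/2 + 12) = (l + 7/4)/(l - 8)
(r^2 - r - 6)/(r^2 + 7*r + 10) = (r - 3)/(r + 5)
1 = 1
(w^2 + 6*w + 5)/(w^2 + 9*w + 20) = (w + 1)/(w + 4)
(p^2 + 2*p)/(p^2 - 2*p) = (p + 2)/(p - 2)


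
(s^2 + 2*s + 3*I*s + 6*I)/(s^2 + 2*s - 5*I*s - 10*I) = (s + 3*I)/(s - 5*I)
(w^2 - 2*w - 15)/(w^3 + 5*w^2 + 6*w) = (w - 5)/(w*(w + 2))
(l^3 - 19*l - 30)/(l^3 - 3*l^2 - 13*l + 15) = (l + 2)/(l - 1)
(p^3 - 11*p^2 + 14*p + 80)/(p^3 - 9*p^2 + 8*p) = (p^2 - 3*p - 10)/(p*(p - 1))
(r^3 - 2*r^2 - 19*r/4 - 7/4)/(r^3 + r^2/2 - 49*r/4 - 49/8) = 2*(r + 1)/(2*r + 7)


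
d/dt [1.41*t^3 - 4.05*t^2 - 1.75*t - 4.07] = 4.23*t^2 - 8.1*t - 1.75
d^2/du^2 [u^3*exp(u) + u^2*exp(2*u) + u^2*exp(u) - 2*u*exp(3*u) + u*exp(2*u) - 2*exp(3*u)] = (u^3 + 4*u^2*exp(u) + 7*u^2 - 18*u*exp(2*u) + 12*u*exp(u) + 10*u - 30*exp(2*u) + 6*exp(u) + 2)*exp(u)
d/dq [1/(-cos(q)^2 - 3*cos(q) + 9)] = -(2*cos(q) + 3)*sin(q)/(cos(q)^2 + 3*cos(q) - 9)^2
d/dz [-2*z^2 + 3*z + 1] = 3 - 4*z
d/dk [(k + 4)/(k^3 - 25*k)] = 2*(-k^3 - 6*k^2 + 50)/(k^2*(k^4 - 50*k^2 + 625))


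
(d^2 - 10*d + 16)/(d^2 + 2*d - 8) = (d - 8)/(d + 4)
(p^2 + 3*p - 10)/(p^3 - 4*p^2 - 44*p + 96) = (p + 5)/(p^2 - 2*p - 48)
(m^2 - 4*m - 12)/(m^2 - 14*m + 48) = (m + 2)/(m - 8)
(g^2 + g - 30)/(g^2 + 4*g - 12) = (g - 5)/(g - 2)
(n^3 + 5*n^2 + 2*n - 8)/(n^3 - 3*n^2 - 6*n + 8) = (n + 4)/(n - 4)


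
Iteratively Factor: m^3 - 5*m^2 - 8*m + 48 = (m - 4)*(m^2 - m - 12) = (m - 4)*(m + 3)*(m - 4)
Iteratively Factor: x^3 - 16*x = (x - 4)*(x^2 + 4*x) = x*(x - 4)*(x + 4)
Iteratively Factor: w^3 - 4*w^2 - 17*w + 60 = (w - 3)*(w^2 - w - 20) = (w - 3)*(w + 4)*(w - 5)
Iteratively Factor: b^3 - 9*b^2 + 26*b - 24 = (b - 3)*(b^2 - 6*b + 8) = (b - 4)*(b - 3)*(b - 2)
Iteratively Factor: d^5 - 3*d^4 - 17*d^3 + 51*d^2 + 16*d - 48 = (d + 1)*(d^4 - 4*d^3 - 13*d^2 + 64*d - 48) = (d - 3)*(d + 1)*(d^3 - d^2 - 16*d + 16) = (d - 4)*(d - 3)*(d + 1)*(d^2 + 3*d - 4) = (d - 4)*(d - 3)*(d + 1)*(d + 4)*(d - 1)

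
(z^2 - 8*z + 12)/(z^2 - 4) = (z - 6)/(z + 2)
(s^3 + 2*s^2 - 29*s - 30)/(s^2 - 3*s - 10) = (s^2 + 7*s + 6)/(s + 2)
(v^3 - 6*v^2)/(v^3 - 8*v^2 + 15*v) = v*(v - 6)/(v^2 - 8*v + 15)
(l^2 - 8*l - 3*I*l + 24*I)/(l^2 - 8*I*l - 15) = (l - 8)/(l - 5*I)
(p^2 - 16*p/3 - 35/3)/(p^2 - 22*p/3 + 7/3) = (3*p + 5)/(3*p - 1)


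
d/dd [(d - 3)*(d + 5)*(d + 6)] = 3*d^2 + 16*d - 3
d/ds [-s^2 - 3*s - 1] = -2*s - 3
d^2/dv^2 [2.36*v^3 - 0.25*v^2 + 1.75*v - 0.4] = 14.16*v - 0.5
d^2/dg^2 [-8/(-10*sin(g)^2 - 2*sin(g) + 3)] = 16*(-200*sin(g)^4 - 30*sin(g)^3 + 238*sin(g)^2 + 57*sin(g) + 34)/(10*sin(g)^2 + 2*sin(g) - 3)^3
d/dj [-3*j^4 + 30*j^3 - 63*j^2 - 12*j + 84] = -12*j^3 + 90*j^2 - 126*j - 12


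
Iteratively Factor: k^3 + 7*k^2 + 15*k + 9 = (k + 3)*(k^2 + 4*k + 3) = (k + 3)^2*(k + 1)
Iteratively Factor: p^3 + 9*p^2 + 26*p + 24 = (p + 3)*(p^2 + 6*p + 8) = (p + 2)*(p + 3)*(p + 4)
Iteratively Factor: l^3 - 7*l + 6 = (l - 1)*(l^2 + l - 6) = (l - 2)*(l - 1)*(l + 3)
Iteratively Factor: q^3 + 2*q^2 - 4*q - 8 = (q + 2)*(q^2 - 4) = (q - 2)*(q + 2)*(q + 2)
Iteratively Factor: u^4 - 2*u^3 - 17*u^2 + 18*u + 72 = (u - 3)*(u^3 + u^2 - 14*u - 24) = (u - 3)*(u + 3)*(u^2 - 2*u - 8) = (u - 3)*(u + 2)*(u + 3)*(u - 4)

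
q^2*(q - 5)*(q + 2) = q^4 - 3*q^3 - 10*q^2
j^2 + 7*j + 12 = (j + 3)*(j + 4)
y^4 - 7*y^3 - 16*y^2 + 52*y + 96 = (y - 8)*(y - 3)*(y + 2)^2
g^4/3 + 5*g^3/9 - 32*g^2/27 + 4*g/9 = g*(g/3 + 1)*(g - 2/3)^2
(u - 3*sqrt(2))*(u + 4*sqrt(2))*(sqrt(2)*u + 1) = sqrt(2)*u^3 + 3*u^2 - 23*sqrt(2)*u - 24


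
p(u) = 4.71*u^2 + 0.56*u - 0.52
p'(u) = 9.42*u + 0.56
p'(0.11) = 1.60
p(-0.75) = 1.71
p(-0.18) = -0.47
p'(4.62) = 44.08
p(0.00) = -0.52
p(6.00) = 172.40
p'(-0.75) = -6.50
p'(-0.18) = -1.14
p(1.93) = 18.11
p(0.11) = -0.40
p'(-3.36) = -31.09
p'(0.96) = 9.60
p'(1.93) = 18.74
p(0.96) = 4.36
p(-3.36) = 50.77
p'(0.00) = 0.56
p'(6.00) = 57.08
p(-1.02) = 3.81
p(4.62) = 102.60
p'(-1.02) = -9.05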